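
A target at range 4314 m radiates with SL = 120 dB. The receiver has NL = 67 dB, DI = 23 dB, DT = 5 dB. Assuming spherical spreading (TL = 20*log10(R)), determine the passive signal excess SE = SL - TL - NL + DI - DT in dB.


Step 1: TL = 20*log10(4314) = 72.7 dB
Step 2: SE = 120 - 72.7 - 67 + 23 - 5 = -1.7

-1.7 dB


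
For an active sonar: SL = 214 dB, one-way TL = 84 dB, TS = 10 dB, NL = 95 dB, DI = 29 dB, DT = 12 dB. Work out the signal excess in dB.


-22 dB


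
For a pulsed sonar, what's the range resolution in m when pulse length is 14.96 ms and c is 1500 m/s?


dR = c*tau/2 = 1500 * 14.96e-3 / 2 = 11.22

11.22 m


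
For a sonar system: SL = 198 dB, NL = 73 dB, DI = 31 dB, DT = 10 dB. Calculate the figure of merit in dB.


FOM = SL - NL + DI - DT = 198 - 73 + 31 - 10 = 146

146 dB


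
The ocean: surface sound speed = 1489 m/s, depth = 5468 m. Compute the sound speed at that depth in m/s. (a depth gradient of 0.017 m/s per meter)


1581.956 m/s


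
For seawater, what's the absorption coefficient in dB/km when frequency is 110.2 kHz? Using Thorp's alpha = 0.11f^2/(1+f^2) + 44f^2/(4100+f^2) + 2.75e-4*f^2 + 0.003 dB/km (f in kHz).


f^2 = 12144.04
alpha = 0.11*12144.04/(1+12144.04) + 44*12144.04/(4100+12144.04) + 2.75e-4*12144.04 + 0.003 = 36.347

36.347 dB/km


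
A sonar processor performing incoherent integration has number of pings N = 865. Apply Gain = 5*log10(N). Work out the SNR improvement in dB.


Gain = 5*log10(865) = 14.69

14.69 dB


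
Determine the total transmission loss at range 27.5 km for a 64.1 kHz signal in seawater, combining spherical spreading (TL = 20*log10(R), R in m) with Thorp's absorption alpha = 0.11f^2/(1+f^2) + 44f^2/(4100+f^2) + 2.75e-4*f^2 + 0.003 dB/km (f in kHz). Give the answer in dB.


728.62 dB


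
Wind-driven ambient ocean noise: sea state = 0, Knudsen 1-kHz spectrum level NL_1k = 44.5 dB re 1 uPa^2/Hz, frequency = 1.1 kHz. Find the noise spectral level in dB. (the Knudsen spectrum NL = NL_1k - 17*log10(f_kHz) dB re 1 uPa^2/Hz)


NL = NL_1k - 17*log10(f_kHz) = 44.5 - 17*log10(1.1) = 44.5 - (0.7) = 43.8

43.8 dB


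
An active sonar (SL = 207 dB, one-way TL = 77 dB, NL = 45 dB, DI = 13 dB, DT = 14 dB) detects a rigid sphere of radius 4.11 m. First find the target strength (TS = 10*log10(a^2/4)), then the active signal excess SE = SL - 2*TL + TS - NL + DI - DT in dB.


Step 1: TS = 10*log10(4.11^2/4) = 6.26 dB
Step 2: SE = SL - 2*TL + TS - NL + DI - DT = 207 - 2*77 + (6.26) - 45 + 13 - 14 = 13.26

13.26 dB


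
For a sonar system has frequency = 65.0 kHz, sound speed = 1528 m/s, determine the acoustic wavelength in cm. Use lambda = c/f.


lambda = c/f = 1528 / 65000 = 0.0235 m = 2.35 cm

2.35 cm


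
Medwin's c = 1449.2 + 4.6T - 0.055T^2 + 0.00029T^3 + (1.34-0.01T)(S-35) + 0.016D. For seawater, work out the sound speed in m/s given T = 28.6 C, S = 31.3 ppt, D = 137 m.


c = 1449.2 + 4.6*28.6 - 0.055*28.6^2 + 0.00029*28.6^3 + (1.34 - 0.01*28.6)*(31.3 - 35) + 0.016*137 = 1540.85

1540.85 m/s


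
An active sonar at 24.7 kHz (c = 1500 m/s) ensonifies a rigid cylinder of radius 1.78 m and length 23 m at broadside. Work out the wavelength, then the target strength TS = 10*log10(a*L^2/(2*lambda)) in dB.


Step 1: lambda = c/f = 1500/24700 = 0.06073 m
Step 2: TS = 10*log10(a*L^2/(2*lambda)) = 10*log10(1.78*23^2/(2*0.06073)) = 38.89

38.89 dB


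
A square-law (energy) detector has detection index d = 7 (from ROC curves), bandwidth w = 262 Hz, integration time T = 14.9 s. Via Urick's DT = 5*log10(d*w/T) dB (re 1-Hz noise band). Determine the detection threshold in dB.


DT = 5*log10(d*w/T) = 5*log10(7 * 262 / 14.9) = 5*log10(123.09) = 10.45

10.45 dB


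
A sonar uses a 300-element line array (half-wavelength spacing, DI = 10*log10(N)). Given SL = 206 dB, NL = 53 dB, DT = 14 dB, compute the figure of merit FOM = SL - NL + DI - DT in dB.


163.77 dB


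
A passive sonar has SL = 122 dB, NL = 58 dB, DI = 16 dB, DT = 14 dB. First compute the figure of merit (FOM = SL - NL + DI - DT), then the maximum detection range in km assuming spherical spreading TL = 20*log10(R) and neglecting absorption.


Step 1: FOM = SL - NL + DI - DT = 122 - 58 + 16 - 14 = 66 dB
Step 2: at max range FOM = TL = 20*log10(R), so R = 10^(66/20) = 1995.26 m = 2.0 km

2.0 km


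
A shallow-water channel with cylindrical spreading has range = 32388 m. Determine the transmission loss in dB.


TL = 10*log10(32388) = 45.1

45.1 dB


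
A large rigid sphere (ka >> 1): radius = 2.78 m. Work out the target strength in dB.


TS = 10*log10(2.78^2 / 4) = 10*log10(1.9321) = 2.86

2.86 dB


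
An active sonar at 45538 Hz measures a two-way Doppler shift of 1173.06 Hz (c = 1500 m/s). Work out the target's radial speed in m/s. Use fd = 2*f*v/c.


From fd = 2*f*v/c, v = c*fd/(2*f) = 1500 * 1173.06 / (2*45538) = 19.32

19.32 m/s


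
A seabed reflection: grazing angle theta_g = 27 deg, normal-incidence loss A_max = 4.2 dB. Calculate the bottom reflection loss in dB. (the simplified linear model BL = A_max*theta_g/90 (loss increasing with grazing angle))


BL = A_max * theta_g / 90 = 4.2 * 27 / 90 = 1.26

1.26 dB


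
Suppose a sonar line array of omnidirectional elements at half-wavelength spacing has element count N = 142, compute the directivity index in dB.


DI = 10*log10(142) = 21.52

21.52 dB


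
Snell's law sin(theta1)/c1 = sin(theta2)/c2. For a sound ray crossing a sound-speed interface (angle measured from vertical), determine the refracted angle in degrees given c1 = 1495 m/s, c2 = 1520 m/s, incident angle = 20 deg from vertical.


20.35 deg


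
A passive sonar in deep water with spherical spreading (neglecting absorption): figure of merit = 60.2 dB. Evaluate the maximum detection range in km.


1.02 km


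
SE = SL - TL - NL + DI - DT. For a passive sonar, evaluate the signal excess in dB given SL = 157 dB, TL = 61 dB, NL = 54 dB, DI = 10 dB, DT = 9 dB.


SE = SL - TL - NL + DI - DT = 157 - 61 - 54 + 10 - 9 = 43

43 dB


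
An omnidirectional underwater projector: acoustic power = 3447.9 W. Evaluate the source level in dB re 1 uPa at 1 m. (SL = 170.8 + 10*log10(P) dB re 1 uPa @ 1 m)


SL = 170.8 + 10*log10(3447.9) = 170.8 + 35.38 = 206.18

206.18 dB


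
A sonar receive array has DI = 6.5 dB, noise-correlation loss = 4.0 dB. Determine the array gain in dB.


AG = DI - L_corr = 6.5 - 4.0 = 2.5

2.5 dB


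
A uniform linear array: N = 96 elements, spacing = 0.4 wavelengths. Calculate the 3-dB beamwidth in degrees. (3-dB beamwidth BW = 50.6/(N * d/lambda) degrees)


1.32 deg


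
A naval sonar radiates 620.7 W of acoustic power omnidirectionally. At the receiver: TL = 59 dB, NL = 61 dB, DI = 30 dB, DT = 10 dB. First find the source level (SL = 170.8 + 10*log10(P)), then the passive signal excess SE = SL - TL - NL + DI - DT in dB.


Step 1: SL = 170.8 + 10*log10(620.7) = 198.73 dB
Step 2: SE = SL - TL - NL + DI - DT = 198.73 - 59 - 61 + 30 - 10 = 98.73

98.73 dB


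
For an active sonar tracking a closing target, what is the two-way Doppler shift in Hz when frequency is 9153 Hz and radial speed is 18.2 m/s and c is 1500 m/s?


222.11 Hz


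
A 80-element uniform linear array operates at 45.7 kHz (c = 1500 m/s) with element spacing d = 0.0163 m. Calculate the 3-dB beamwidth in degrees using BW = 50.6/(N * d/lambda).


Step 1: lambda = 1500/45700 = 0.03282 m
Step 2: d/lambda = 0.0163/0.03282 = 0.4966
Step 3: BW = 50.6/(N * d/lambda) = 50.6/(80 * 0.4966) = 1.27

1.27 deg


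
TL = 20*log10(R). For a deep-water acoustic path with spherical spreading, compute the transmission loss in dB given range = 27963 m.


TL = 20*log10(27963) = 88.93

88.93 dB


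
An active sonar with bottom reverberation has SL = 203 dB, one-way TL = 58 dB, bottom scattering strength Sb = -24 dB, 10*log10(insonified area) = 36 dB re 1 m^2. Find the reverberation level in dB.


RL = SL - 2*TL + Sb + 10*log10(A) = 203 - 2*58 + (-24) + 36 = 99

99 dB


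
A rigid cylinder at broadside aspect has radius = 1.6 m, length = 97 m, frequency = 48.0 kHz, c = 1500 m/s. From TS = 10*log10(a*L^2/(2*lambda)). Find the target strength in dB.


lambda = 1500/48000 = 0.03125 m
TS = 10*log10(1.6*97^2/(2*0.03125)) = 53.82

53.82 dB


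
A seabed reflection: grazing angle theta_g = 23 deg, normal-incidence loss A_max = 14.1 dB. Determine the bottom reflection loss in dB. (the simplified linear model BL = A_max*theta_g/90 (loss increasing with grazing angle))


3.6 dB


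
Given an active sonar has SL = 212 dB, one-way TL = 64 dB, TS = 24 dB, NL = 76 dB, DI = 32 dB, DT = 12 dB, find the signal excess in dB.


SE = SL - 2*TL + TS - NL + DI - DT = 212 - 2*64 + (24) - 76 + 32 - 12 = 52

52 dB


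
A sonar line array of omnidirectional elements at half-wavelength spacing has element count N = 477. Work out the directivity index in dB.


26.79 dB


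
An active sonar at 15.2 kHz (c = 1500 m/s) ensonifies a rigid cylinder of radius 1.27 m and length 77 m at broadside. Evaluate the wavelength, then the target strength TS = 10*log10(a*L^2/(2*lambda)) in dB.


Step 1: lambda = c/f = 1500/15200 = 0.09868 m
Step 2: TS = 10*log10(a*L^2/(2*lambda)) = 10*log10(1.27*77^2/(2*0.09868)) = 45.82

45.82 dB


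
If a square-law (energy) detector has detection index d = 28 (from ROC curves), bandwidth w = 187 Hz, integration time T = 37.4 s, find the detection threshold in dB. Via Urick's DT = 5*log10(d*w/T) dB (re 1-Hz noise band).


DT = 5*log10(d*w/T) = 5*log10(28 * 187 / 37.4) = 5*log10(140.0) = 10.73

10.73 dB


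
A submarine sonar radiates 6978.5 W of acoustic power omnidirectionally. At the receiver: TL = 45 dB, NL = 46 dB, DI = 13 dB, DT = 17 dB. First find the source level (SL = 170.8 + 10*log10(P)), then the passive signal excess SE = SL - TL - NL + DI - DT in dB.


Step 1: SL = 170.8 + 10*log10(6978.5) = 209.24 dB
Step 2: SE = SL - TL - NL + DI - DT = 209.24 - 45 - 46 + 13 - 17 = 114.24

114.24 dB


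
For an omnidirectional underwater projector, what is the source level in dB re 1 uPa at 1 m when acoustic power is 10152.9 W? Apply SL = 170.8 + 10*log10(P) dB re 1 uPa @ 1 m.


SL = 170.8 + 10*log10(10152.9) = 170.8 + 40.07 = 210.87

210.87 dB


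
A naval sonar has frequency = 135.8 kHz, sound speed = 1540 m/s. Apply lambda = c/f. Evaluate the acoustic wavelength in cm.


1.13 cm


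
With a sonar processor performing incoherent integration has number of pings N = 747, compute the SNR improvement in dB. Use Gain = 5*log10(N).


Gain = 5*log10(747) = 14.37

14.37 dB


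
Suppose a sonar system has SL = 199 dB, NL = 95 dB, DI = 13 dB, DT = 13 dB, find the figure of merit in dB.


FOM = SL - NL + DI - DT = 199 - 95 + 13 - 13 = 104

104 dB


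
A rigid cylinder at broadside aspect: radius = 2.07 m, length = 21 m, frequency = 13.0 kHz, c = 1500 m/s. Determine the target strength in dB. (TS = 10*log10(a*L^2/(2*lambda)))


35.97 dB


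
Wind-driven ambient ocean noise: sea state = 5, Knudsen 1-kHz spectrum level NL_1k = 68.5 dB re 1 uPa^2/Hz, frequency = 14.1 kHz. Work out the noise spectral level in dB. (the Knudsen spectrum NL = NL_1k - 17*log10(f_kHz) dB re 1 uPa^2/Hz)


NL = NL_1k - 17*log10(f_kHz) = 68.5 - 17*log10(14.1) = 68.5 - (19.54) = 48.96

48.96 dB


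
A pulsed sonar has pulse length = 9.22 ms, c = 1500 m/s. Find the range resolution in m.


dR = c*tau/2 = 1500 * 9.22e-3 / 2 = 6.915

6.915 m


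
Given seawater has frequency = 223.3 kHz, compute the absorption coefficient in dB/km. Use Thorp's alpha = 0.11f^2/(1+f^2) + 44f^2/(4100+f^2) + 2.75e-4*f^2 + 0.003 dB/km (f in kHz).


f^2 = 49862.89
alpha = 0.11*49862.89/(1+49862.89) + 44*49862.89/(4100+49862.89) + 2.75e-4*49862.89 + 0.003 = 54.482

54.482 dB/km


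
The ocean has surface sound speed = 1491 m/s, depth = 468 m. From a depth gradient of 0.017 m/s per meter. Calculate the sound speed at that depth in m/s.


c = 1491 + 0.017 * 468 = 1498.956

1498.956 m/s


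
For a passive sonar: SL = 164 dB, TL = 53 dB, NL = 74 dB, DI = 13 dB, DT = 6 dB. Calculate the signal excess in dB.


SE = SL - TL - NL + DI - DT = 164 - 53 - 74 + 13 - 6 = 44

44 dB


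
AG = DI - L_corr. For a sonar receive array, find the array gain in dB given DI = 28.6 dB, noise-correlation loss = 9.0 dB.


AG = DI - L_corr = 28.6 - 9.0 = 19.6

19.6 dB


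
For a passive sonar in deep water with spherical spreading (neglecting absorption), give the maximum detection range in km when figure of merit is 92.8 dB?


43.65 km


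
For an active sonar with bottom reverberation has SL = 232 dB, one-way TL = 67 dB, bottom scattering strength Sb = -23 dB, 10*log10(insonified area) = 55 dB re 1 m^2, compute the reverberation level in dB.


RL = SL - 2*TL + Sb + 10*log10(A) = 232 - 2*67 + (-23) + 55 = 130

130 dB


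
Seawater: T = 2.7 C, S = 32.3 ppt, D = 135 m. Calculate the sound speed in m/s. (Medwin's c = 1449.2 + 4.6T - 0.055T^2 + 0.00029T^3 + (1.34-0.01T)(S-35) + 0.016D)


c = 1449.2 + 4.6*2.7 - 0.055*2.7^2 + 0.00029*2.7^3 + (1.34 - 0.01*2.7)*(32.3 - 35) + 0.016*135 = 1459.84

1459.84 m/s


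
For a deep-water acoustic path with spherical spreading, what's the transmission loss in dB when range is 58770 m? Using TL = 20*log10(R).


95.38 dB


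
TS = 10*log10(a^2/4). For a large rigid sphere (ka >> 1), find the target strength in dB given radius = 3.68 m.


TS = 10*log10(3.68^2 / 4) = 10*log10(3.3856) = 5.3

5.3 dB


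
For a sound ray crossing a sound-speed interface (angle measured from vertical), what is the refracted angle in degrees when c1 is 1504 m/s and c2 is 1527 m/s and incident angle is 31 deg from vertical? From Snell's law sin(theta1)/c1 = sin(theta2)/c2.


sin(theta2) = (c2/c1)*sin(theta1) = (1527/1504)*sin(31 deg) = 0.52291
theta2 = arcsin(0.52291) = 31.53

31.53 deg


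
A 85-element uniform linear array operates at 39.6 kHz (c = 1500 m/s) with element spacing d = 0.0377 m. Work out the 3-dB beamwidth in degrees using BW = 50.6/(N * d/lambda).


Step 1: lambda = 1500/39600 = 0.03788 m
Step 2: d/lambda = 0.0377/0.03788 = 0.9952
Step 3: BW = 50.6/(N * d/lambda) = 50.6/(85 * 0.9952) = 0.6

0.6 deg


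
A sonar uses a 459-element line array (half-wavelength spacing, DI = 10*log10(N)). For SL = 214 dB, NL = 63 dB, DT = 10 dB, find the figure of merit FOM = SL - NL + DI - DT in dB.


167.62 dB


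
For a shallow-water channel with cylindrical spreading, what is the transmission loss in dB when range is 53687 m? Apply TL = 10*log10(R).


47.3 dB


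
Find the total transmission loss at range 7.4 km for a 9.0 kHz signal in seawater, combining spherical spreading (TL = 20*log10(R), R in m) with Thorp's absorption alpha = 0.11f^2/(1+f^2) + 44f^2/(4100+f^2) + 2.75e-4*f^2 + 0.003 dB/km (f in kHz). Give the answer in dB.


Step 1 (Thorp): alpha = 0.11*81.0/(1+81.0) + 44*81.0/(4100+81.0) + 2.75e-4*81.0 + 0.003 = 0.9864 dB/km
Step 2: TL_spread = 20*log10(7400) = 77.38 dB
Step 3: TL_abs = alpha*R = 0.9864 * 7.4 = 7.3 dB
Step 4: TL_total = 77.38 + 7.3 = 84.68

84.68 dB


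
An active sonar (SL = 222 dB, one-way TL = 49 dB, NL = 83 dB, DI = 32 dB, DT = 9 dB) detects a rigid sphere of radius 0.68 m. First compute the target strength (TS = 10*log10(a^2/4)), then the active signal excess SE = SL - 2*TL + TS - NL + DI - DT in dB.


Step 1: TS = 10*log10(0.68^2/4) = -9.37 dB
Step 2: SE = SL - 2*TL + TS - NL + DI - DT = 222 - 2*49 + (-9.37) - 83 + 32 - 9 = 54.63

54.63 dB


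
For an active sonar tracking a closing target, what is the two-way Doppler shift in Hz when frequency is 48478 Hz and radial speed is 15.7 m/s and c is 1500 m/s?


fd = 2*f*v/c = 2 * 48478 * 15.7 / 1500 = 1014.81

1014.81 Hz


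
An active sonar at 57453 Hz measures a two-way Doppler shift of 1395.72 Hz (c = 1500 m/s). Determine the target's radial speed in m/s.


From fd = 2*f*v/c, v = c*fd/(2*f) = 1500 * 1395.72 / (2*57453) = 18.22

18.22 m/s


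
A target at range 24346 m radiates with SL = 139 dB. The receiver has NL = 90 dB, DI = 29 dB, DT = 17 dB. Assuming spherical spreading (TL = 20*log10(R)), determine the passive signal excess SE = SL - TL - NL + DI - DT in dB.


-26.73 dB


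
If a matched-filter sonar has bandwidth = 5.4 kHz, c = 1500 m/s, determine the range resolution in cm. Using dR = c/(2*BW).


dR = c/(2*BW) = 1500 / (2 * 5.4e3) = 0.1389 m = 13.89 cm

13.89 cm


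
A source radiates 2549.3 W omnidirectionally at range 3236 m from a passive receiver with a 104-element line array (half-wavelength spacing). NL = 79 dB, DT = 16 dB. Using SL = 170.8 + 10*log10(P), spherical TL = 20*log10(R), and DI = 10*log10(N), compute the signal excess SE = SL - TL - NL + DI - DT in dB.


Step 1: SL = 170.8 + 10*log10(2549.3) = 204.86 dB
Step 2: TL = 20*log10(3236) = 70.2 dB
Step 3: DI = 10*log10(104) = 20.17 dB
Step 4: SE = SL - TL - NL + DI - DT = 204.86 - 70.2 - 79 + 20.17 - 16 = 59.83

59.83 dB


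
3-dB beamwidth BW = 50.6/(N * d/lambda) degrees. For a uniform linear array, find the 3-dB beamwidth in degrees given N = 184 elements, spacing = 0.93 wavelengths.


0.3 deg


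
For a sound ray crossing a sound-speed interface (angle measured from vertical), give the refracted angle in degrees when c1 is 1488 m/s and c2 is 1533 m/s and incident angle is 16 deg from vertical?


16.5 deg


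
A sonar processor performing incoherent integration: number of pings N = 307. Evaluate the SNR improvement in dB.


Gain = 5*log10(307) = 12.44

12.44 dB


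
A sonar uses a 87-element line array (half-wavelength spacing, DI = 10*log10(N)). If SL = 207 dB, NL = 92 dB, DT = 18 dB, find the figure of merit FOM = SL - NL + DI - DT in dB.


Step 1: DI = 10*log10(87) = 19.4 dB
Step 2: FOM = SL - NL + DI - DT = 207 - 92 + 19.4 - 18 = 116.4

116.4 dB


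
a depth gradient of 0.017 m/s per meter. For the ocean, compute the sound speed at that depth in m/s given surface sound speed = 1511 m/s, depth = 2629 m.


c = 1511 + 0.017 * 2629 = 1555.693

1555.693 m/s


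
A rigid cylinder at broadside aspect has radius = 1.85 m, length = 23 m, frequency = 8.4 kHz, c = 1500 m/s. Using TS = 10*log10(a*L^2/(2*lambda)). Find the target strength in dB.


lambda = 1500/8400 = 0.17857 m
TS = 10*log10(1.85*23^2/(2*0.17857)) = 34.38

34.38 dB


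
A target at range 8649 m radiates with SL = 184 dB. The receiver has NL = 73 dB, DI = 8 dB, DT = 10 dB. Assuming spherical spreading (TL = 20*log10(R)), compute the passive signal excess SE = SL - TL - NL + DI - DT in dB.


30.26 dB


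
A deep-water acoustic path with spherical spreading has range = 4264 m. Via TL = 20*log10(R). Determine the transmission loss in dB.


TL = 20*log10(4264) = 72.6

72.6 dB


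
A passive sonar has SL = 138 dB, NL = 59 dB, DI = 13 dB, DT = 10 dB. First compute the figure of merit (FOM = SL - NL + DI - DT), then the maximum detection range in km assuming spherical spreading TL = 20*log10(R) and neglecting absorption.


Step 1: FOM = SL - NL + DI - DT = 138 - 59 + 13 - 10 = 82 dB
Step 2: at max range FOM = TL = 20*log10(R), so R = 10^(82/20) = 12589.25 m = 12.59 km

12.59 km


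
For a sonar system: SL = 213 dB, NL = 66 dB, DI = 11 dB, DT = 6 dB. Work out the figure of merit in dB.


FOM = SL - NL + DI - DT = 213 - 66 + 11 - 6 = 152

152 dB


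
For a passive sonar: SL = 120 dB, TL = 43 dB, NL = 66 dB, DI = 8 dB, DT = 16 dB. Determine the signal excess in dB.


SE = SL - TL - NL + DI - DT = 120 - 43 - 66 + 8 - 16 = 3

3 dB


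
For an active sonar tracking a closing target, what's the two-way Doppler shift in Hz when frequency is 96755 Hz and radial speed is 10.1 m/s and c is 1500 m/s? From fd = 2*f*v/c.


fd = 2*f*v/c = 2 * 96755 * 10.1 / 1500 = 1302.97

1302.97 Hz


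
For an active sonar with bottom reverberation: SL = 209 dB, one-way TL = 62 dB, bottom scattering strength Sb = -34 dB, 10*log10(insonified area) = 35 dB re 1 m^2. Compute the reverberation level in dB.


RL = SL - 2*TL + Sb + 10*log10(A) = 209 - 2*62 + (-34) + 35 = 86

86 dB


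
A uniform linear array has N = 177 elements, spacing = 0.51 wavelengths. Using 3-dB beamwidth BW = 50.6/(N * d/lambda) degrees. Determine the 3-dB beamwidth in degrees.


0.56 deg


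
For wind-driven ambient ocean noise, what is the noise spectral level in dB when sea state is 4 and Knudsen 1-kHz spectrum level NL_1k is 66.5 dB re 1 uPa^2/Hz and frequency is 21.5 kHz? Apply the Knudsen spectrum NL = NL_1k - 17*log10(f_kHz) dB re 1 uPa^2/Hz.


43.85 dB


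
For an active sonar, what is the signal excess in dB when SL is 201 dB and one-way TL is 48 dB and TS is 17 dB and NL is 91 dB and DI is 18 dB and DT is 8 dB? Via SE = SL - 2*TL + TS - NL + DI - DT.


41 dB


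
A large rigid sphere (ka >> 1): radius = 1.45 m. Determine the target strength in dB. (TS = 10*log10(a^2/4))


TS = 10*log10(1.45^2 / 4) = 10*log10(0.525625) = -2.79

-2.79 dB


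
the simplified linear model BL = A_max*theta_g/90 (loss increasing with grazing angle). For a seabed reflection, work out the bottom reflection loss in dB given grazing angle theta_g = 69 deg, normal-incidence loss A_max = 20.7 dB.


15.87 dB


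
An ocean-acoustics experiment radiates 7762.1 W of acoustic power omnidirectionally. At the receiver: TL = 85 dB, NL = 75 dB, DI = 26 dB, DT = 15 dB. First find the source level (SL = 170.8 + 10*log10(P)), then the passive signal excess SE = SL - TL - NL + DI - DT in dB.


Step 1: SL = 170.8 + 10*log10(7762.1) = 209.7 dB
Step 2: SE = SL - TL - NL + DI - DT = 209.7 - 85 - 75 + 26 - 15 = 60.7

60.7 dB


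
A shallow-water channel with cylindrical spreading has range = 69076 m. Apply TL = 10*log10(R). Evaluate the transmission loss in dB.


48.39 dB


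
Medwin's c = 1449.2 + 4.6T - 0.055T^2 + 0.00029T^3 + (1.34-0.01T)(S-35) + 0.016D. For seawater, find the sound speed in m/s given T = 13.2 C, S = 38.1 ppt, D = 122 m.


c = 1449.2 + 4.6*13.2 - 0.055*13.2^2 + 0.00029*13.2^3 + (1.34 - 0.01*13.2)*(38.1 - 35) + 0.016*122 = 1506.7

1506.7 m/s


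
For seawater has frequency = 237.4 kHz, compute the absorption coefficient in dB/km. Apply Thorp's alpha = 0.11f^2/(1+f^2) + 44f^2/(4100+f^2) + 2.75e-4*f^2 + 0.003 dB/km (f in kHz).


56.628 dB/km


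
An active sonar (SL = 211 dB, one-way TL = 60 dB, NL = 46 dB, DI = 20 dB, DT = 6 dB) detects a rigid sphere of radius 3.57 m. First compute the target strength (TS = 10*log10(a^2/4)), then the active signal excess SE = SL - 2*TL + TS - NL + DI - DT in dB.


Step 1: TS = 10*log10(3.57^2/4) = 5.03 dB
Step 2: SE = SL - 2*TL + TS - NL + DI - DT = 211 - 2*60 + (5.03) - 46 + 20 - 6 = 64.03

64.03 dB


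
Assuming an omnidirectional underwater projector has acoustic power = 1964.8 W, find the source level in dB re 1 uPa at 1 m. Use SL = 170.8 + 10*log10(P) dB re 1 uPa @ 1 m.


203.73 dB


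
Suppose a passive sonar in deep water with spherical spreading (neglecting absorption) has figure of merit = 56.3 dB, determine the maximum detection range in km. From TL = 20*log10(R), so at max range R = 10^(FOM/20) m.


At max range FOM = TL, so 20*log10(R) = 56.3
R = 10^(56.3/20) = 653.13 m = 0.65 km

0.65 km


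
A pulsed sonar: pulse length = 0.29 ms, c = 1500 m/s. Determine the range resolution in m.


dR = c*tau/2 = 1500 * 0.29e-3 / 2 = 0.2175

0.2175 m


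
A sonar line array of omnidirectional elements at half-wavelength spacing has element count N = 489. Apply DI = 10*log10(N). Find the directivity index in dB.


26.89 dB


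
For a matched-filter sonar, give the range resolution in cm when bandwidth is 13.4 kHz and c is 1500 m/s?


dR = c/(2*BW) = 1500 / (2 * 13.4e3) = 0.056 m = 5.6 cm

5.6 cm


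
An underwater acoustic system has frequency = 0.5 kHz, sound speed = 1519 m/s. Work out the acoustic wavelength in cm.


lambda = c/f = 1519 / 500 = 3.038 m = 303.8 cm

303.8 cm


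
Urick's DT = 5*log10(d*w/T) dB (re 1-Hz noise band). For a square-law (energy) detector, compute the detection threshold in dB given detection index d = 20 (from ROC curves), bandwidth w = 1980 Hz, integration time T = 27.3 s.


DT = 5*log10(d*w/T) = 5*log10(20 * 1980 / 27.3) = 5*log10(1450.55) = 15.81

15.81 dB


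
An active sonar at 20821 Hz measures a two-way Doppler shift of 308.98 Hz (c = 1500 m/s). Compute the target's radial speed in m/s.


From fd = 2*f*v/c, v = c*fd/(2*f) = 1500 * 308.98 / (2*20821) = 11.13

11.13 m/s


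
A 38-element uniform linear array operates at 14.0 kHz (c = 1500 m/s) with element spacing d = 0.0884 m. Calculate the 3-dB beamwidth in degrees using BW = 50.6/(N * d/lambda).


Step 1: lambda = 1500/14000 = 0.10714 m
Step 2: d/lambda = 0.0884/0.10714 = 0.8251
Step 3: BW = 50.6/(N * d/lambda) = 50.6/(38 * 0.8251) = 1.61

1.61 deg


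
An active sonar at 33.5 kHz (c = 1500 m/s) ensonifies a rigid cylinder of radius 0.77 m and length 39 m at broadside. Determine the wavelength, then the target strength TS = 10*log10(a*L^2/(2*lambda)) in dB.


Step 1: lambda = c/f = 1500/33500 = 0.04478 m
Step 2: TS = 10*log10(a*L^2/(2*lambda)) = 10*log10(0.77*39^2/(2*0.04478)) = 41.17

41.17 dB


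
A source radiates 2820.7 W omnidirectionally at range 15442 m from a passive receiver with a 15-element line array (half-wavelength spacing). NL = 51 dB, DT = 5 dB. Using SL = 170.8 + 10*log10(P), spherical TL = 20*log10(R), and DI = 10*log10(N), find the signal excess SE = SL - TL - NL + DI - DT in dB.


77.29 dB


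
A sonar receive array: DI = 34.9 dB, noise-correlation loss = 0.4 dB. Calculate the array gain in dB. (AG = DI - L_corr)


34.5 dB


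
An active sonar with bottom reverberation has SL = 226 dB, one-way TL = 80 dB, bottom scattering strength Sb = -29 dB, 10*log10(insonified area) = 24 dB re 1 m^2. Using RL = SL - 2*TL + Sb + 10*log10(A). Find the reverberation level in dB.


RL = SL - 2*TL + Sb + 10*log10(A) = 226 - 2*80 + (-29) + 24 = 61

61 dB


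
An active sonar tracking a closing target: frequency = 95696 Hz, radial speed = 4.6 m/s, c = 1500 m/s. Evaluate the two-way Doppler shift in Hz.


fd = 2*f*v/c = 2 * 95696 * 4.6 / 1500 = 586.94

586.94 Hz


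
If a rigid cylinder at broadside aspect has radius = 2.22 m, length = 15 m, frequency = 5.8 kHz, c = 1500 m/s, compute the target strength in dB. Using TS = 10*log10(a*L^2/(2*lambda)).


lambda = 1500/5800 = 0.25862 m
TS = 10*log10(2.22*15^2/(2*0.25862)) = 29.85

29.85 dB


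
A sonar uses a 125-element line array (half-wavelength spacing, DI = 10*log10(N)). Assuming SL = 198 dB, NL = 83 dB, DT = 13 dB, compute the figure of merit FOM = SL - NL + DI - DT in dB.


Step 1: DI = 10*log10(125) = 20.97 dB
Step 2: FOM = SL - NL + DI - DT = 198 - 83 + 20.97 - 13 = 122.97

122.97 dB


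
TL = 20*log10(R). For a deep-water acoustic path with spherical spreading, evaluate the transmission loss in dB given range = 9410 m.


TL = 20*log10(9410) = 79.47

79.47 dB


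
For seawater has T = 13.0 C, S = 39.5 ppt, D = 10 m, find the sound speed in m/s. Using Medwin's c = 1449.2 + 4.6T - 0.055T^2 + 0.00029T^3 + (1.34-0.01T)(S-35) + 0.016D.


c = 1449.2 + 4.6*13.0 - 0.055*13.0^2 + 0.00029*13.0^3 + (1.34 - 0.01*13.0)*(39.5 - 35) + 0.016*10 = 1505.95

1505.95 m/s


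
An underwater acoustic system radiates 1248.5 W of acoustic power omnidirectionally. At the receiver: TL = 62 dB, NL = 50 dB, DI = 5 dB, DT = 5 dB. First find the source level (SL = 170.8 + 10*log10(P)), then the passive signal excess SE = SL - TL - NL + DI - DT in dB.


Step 1: SL = 170.8 + 10*log10(1248.5) = 201.76 dB
Step 2: SE = SL - TL - NL + DI - DT = 201.76 - 62 - 50 + 5 - 5 = 89.76

89.76 dB


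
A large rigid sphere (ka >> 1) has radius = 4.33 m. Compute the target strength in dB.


TS = 10*log10(4.33^2 / 4) = 10*log10(4.687225) = 6.71

6.71 dB


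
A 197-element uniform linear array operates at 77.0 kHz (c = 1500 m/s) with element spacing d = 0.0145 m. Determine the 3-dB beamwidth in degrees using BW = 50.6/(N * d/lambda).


0.35 deg


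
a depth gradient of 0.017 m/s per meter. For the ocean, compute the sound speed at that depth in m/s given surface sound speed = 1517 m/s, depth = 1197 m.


1537.349 m/s


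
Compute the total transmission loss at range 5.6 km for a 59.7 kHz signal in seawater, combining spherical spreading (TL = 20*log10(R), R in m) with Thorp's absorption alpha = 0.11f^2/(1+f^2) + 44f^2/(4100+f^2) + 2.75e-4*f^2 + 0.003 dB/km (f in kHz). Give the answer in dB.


195.67 dB


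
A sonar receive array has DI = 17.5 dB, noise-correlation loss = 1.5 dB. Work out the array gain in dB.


16.0 dB


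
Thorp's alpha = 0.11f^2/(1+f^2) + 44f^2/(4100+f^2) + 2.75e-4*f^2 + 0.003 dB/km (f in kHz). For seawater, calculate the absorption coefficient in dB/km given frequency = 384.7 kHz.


f^2 = 147994.09
alpha = 0.11*147994.09/(1+147994.09) + 44*147994.09/(4100+147994.09) + 2.75e-4*147994.09 + 0.003 = 83.625

83.625 dB/km


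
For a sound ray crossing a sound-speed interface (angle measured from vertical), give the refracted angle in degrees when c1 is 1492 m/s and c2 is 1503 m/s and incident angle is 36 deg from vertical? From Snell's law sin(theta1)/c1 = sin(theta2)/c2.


sin(theta2) = (c2/c1)*sin(theta1) = (1503/1492)*sin(36 deg) = 0.59212
theta2 = arcsin(0.59212) = 36.31

36.31 deg


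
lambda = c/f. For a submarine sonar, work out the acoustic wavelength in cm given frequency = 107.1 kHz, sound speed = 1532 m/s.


lambda = c/f = 1532 / 107100 = 0.0143 m = 1.43 cm

1.43 cm


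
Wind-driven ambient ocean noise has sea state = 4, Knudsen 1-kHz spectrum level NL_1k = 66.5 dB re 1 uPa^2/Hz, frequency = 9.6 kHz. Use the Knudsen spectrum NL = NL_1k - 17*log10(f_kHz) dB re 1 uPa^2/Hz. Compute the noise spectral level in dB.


NL = NL_1k - 17*log10(f_kHz) = 66.5 - 17*log10(9.6) = 66.5 - (16.7) = 49.8

49.8 dB


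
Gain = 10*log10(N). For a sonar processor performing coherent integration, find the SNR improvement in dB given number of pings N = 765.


Gain = 10*log10(765) = 28.84

28.84 dB


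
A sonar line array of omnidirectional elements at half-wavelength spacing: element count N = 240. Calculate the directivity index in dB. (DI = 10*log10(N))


23.8 dB


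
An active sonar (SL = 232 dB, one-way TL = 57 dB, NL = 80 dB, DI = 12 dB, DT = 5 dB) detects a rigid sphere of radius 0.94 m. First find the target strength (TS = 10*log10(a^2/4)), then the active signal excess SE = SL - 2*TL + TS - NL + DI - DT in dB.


Step 1: TS = 10*log10(0.94^2/4) = -6.56 dB
Step 2: SE = SL - 2*TL + TS - NL + DI - DT = 232 - 2*57 + (-6.56) - 80 + 12 - 5 = 38.44

38.44 dB


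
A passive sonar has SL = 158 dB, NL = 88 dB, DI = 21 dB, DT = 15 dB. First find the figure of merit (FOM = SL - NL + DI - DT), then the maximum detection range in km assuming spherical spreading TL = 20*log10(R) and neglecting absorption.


Step 1: FOM = SL - NL + DI - DT = 158 - 88 + 21 - 15 = 76 dB
Step 2: at max range FOM = TL = 20*log10(R), so R = 10^(76/20) = 6309.57 m = 6.31 km

6.31 km


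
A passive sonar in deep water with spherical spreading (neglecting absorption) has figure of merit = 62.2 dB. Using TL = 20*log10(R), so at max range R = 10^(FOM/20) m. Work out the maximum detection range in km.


1.29 km


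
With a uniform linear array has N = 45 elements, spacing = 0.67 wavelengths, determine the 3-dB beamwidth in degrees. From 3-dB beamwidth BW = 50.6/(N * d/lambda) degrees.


BW = 50.6 / (45 * 0.67) = 50.6 / 30.15 = 1.68

1.68 deg


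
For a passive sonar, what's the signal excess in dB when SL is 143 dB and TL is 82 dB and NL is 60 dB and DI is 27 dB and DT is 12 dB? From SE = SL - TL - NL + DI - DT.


16 dB


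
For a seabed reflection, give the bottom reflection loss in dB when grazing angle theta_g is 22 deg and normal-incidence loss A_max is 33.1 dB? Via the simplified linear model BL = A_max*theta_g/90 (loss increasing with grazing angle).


8.09 dB


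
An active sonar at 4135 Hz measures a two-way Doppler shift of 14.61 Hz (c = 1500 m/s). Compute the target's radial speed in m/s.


From fd = 2*f*v/c, v = c*fd/(2*f) = 1500 * 14.61 / (2*4135) = 2.65

2.65 m/s


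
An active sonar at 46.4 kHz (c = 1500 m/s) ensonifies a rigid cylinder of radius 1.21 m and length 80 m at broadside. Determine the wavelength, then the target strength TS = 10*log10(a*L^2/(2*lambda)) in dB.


Step 1: lambda = c/f = 1500/46400 = 0.03233 m
Step 2: TS = 10*log10(a*L^2/(2*lambda)) = 10*log10(1.21*80^2/(2*0.03233)) = 50.78

50.78 dB


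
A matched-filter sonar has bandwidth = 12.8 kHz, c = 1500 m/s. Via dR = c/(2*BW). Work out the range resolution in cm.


dR = c/(2*BW) = 1500 / (2 * 12.8e3) = 0.0586 m = 5.86 cm

5.86 cm


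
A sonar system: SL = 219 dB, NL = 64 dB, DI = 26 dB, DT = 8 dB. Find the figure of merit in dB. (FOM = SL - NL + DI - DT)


173 dB


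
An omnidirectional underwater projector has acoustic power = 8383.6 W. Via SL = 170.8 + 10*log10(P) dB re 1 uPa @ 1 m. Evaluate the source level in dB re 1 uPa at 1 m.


210.03 dB


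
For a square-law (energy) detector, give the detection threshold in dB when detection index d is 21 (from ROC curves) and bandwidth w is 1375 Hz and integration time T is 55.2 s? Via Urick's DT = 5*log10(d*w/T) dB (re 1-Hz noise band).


DT = 5*log10(d*w/T) = 5*log10(21 * 1375 / 55.2) = 5*log10(523.1) = 13.59

13.59 dB


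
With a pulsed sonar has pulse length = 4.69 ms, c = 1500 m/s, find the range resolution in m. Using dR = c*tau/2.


3.5175 m


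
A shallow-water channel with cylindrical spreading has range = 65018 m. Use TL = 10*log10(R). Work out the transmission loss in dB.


TL = 10*log10(65018) = 48.13

48.13 dB


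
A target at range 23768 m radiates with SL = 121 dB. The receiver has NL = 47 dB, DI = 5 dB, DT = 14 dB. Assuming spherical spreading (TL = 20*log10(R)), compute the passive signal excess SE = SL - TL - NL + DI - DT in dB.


-22.52 dB


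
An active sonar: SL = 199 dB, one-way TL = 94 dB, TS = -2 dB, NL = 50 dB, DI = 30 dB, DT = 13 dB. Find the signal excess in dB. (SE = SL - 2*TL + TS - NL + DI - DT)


SE = SL - 2*TL + TS - NL + DI - DT = 199 - 2*94 + (-2) - 50 + 30 - 13 = -24

-24 dB


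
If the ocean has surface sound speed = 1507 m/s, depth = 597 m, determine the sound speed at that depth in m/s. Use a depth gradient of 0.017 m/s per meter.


c = 1507 + 0.017 * 597 = 1517.149

1517.149 m/s


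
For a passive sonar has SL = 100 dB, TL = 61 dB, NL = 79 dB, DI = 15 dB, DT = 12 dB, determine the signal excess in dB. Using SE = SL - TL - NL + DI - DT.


SE = SL - TL - NL + DI - DT = 100 - 61 - 79 + 15 - 12 = -37

-37 dB


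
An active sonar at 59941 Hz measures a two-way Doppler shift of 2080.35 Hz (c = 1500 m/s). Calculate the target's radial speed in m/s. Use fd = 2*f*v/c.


From fd = 2*f*v/c, v = c*fd/(2*f) = 1500 * 2080.35 / (2*59941) = 26.03

26.03 m/s


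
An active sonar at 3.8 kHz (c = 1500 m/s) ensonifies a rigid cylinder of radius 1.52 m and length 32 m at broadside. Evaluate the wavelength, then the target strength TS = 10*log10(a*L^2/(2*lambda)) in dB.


Step 1: lambda = c/f = 1500/3800 = 0.39474 m
Step 2: TS = 10*log10(a*L^2/(2*lambda)) = 10*log10(1.52*32^2/(2*0.39474)) = 32.95

32.95 dB


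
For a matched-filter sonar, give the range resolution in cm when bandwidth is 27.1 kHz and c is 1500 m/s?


dR = c/(2*BW) = 1500 / (2 * 27.1e3) = 0.0277 m = 2.77 cm

2.77 cm


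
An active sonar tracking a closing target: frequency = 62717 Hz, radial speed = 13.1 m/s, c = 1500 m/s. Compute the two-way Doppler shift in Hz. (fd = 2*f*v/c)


fd = 2*f*v/c = 2 * 62717 * 13.1 / 1500 = 1095.46

1095.46 Hz


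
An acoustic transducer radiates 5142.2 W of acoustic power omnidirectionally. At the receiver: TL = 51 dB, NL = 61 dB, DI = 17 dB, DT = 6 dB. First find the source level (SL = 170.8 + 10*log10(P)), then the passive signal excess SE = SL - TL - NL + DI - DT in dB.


Step 1: SL = 170.8 + 10*log10(5142.2) = 207.91 dB
Step 2: SE = SL - TL - NL + DI - DT = 207.91 - 51 - 61 + 17 - 6 = 106.91

106.91 dB


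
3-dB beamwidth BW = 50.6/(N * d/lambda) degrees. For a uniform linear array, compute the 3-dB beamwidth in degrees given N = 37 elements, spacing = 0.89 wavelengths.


1.54 deg


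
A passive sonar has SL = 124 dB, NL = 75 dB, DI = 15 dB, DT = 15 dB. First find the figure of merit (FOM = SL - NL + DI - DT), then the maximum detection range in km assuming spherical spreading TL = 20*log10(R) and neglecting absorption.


Step 1: FOM = SL - NL + DI - DT = 124 - 75 + 15 - 15 = 49 dB
Step 2: at max range FOM = TL = 20*log10(R), so R = 10^(49/20) = 281.84 m = 0.28 km

0.28 km


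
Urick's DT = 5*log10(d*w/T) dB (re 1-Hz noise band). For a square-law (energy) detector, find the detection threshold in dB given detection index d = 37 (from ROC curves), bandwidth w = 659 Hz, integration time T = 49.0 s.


13.48 dB


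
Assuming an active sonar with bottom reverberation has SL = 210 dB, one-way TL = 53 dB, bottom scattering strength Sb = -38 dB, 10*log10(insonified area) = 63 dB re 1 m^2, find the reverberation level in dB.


129 dB


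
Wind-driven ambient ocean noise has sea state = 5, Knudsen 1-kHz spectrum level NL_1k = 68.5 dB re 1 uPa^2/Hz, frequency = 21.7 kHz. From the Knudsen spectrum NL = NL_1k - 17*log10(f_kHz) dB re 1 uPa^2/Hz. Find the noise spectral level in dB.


NL = NL_1k - 17*log10(f_kHz) = 68.5 - 17*log10(21.7) = 68.5 - (22.72) = 45.78

45.78 dB


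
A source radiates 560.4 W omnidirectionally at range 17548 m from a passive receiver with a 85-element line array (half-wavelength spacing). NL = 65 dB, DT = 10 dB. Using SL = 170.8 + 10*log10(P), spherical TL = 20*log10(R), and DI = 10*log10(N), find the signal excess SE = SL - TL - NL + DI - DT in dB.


Step 1: SL = 170.8 + 10*log10(560.4) = 198.28 dB
Step 2: TL = 20*log10(17548) = 84.88 dB
Step 3: DI = 10*log10(85) = 19.29 dB
Step 4: SE = SL - TL - NL + DI - DT = 198.28 - 84.88 - 65 + 19.29 - 10 = 57.69

57.69 dB


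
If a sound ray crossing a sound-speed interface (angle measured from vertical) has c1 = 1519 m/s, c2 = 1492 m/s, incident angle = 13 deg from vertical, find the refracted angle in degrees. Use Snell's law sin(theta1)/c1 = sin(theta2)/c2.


sin(theta2) = (c2/c1)*sin(theta1) = (1492/1519)*sin(13 deg) = 0.22095
theta2 = arcsin(0.22095) = 12.76

12.76 deg


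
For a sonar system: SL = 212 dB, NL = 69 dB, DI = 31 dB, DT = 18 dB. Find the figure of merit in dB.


156 dB


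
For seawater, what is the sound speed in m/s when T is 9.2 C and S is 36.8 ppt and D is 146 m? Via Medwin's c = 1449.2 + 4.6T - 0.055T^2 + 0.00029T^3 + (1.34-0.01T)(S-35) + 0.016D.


c = 1449.2 + 4.6*9.2 - 0.055*9.2^2 + 0.00029*9.2^3 + (1.34 - 0.01*9.2)*(36.8 - 35) + 0.016*146 = 1491.67

1491.67 m/s


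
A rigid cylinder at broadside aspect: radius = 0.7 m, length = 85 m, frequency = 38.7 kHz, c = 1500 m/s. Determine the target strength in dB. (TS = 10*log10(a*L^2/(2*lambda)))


48.15 dB


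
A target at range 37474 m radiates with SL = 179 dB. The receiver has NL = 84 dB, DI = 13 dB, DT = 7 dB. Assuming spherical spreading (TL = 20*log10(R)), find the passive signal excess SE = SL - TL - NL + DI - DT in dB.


Step 1: TL = 20*log10(37474) = 91.47 dB
Step 2: SE = 179 - 91.47 - 84 + 13 - 7 = 9.53

9.53 dB


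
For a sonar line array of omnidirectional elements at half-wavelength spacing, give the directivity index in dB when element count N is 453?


26.56 dB


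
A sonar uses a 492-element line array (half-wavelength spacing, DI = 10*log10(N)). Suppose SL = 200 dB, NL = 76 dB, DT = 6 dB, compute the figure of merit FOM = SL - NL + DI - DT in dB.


Step 1: DI = 10*log10(492) = 26.92 dB
Step 2: FOM = SL - NL + DI - DT = 200 - 76 + 26.92 - 6 = 144.92

144.92 dB
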